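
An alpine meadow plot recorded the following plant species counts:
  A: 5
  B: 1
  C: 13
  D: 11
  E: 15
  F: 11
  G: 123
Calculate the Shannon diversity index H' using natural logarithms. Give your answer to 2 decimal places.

Total N = 5+1+13+11+15+11+123 = 179, so the proportions are 0.0279, 0.0056, 0.0726, 0.0615, 0.0838, 0.0615, 0.6872 (working shown to 4 dp, full precision carried).
Each pᵢ ln pᵢ term: 0.0279×(-3.5779)=-0.0999, 0.0056×(-5.1874)=-0.0290, 0.0726×(-2.6224)=-0.1905, 0.0615×(-2.7895)=-0.1714, 0.0838×(-2.4793)=-0.2078, 0.0615×(-2.7895)=-0.1714, 0.6872×(-0.3752)=-0.2578.
Sum = -1.1278, so H' = 1.13.

1.13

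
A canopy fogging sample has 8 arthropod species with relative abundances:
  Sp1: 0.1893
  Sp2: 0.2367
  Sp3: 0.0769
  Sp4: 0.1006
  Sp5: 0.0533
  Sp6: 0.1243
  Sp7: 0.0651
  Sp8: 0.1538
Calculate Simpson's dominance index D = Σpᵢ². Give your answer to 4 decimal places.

0.1541

D = 0.1893² + 0.2367² + 0.0769² + 0.1006² + 0.0533² + 0.1243² + 0.0651² + 0.1538² = 0.035834 + 0.056027 + 0.005914 + 0.010120 + 0.002841 + 0.015450 + 0.004238 + 0.023654 = 0.154079 (working shown to 6 dp, full precision carried).
To 4 decimal places, D = 0.1541.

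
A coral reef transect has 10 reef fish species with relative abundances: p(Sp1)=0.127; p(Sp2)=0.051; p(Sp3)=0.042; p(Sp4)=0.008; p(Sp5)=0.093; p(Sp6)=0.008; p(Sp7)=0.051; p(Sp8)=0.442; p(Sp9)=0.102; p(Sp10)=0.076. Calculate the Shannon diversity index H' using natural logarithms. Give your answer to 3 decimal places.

Each pᵢ ln pᵢ term (working shown to 5 dp, full precision carried): 0.127×(-2.06357)=-0.26207, 0.051×(-2.97593)=-0.15177, 0.042×(-3.17009)=-0.13314, 0.008×(-4.82831)=-0.03863, 0.093×(-2.37516)=-0.22089, 0.008×(-4.82831)=-0.03863, 0.051×(-2.97593)=-0.15177, 0.442×(-0.81645)=-0.36087, 0.102×(-2.28278)=-0.23284, 0.076×(-2.57702)=-0.19585.
Sum = -1.78647, so H' = 1.786.

1.786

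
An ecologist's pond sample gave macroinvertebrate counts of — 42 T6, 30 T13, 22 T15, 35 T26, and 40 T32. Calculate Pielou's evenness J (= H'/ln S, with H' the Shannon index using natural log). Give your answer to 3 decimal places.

0.985

Total N = 42+30+22+35+40 = 169, so the proportions are 0.24852, 0.17751, 0.13018, 0.2071, 0.23669 (working shown to 5 dp, full precision carried).
H' = −Σ pᵢ ln pᵢ = −((-0.34600) + (-0.30687) + (-0.26541) + (-0.32609) + (-0.34107)) = 1.58544.
With S = 5 species, ln S = 1.60944, so J = 1.58544/1.60944 = 0.98509, i.e. 0.985 to 3 decimal places.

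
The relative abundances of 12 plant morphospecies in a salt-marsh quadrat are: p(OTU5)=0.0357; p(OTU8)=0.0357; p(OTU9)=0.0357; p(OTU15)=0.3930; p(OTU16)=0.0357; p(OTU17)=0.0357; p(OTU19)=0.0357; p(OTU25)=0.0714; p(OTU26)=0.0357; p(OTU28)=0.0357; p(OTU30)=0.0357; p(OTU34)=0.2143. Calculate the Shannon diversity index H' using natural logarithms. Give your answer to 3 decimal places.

1.956

Each pᵢ ln pᵢ term (working shown to 5 dp, full precision carried): 0.0357×(-3.33260)=-0.11897, 0.0357×(-3.33260)=-0.11897, 0.0357×(-3.33260)=-0.11897, 0.393×(-0.93395)=-0.36704, 0.0357×(-3.33260)=-0.11897, 0.0357×(-3.33260)=-0.11897, 0.0357×(-3.33260)=-0.11897, 0.0714×(-2.63946)=-0.18846, 0.0357×(-3.33260)=-0.11897, 0.0357×(-3.33260)=-0.11897, 0.0357×(-3.33260)=-0.11897, 0.2143×(-1.54038)=-0.33010.
Sum = -1.95637, so H' = 1.956.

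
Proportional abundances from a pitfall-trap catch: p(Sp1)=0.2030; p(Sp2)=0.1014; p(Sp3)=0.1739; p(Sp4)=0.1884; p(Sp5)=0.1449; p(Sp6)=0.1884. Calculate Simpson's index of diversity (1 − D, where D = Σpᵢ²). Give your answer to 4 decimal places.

0.8263

D = 0.203² + 0.1014² + 0.1739² + 0.1884² + 0.1449² + 0.1884² = 0.041209 + 0.010282 + 0.030241 + 0.035495 + 0.020996 + 0.035495 = 0.173717 (working shown to 6 dp, full precision carried).
So 1 − D = 0.826283, i.e. 0.8263 to 4 decimal places.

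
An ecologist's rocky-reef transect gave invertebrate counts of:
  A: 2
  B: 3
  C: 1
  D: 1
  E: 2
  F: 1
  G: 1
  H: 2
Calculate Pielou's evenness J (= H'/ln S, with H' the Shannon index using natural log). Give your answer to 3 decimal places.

Total N = 2+3+1+1+2+1+1+2 = 13, so the proportions are 0.15385, 0.23077, 0.07692, 0.07692, 0.15385, 0.07692, 0.07692, 0.15385 (working shown to 5 dp, full precision carried).
H' = −Σ pᵢ ln pᵢ = −((-0.28797) + (-0.33839) + (-0.19730) + (-0.19730) + (-0.28797) + (-0.19730) + (-0.19730) + (-0.28797)) = 1.99151.
With S = 8 species, ln S = 2.07944, so J = 1.99151/2.07944 = 0.95771, i.e. 0.958 to 3 decimal places.

0.958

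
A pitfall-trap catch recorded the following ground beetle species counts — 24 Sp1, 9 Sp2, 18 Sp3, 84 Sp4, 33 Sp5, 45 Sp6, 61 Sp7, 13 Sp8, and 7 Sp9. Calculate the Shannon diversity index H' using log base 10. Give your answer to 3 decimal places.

Total N = 24+9+18+84+33+45+61+13+7 = 294, so the proportions are 0.08163, 0.03061, 0.06122, 0.28571, 0.11224, 0.15306, 0.20748, 0.04422, 0.02381 (working shown to 5 dp, full precision carried).
Each pᵢ log₁₀ pᵢ term: 0.08163×(-1.08814)=-0.08883, 0.03061×(-1.51410)=-0.04635, 0.06122×(-1.21307)=-0.07427, 0.28571×(-0.54407)=-0.15545, 0.11224×(-0.94983)=-0.10661, 0.15306×(-0.81513)=-0.12477, 0.20748×(-0.68302)=-0.14171, 0.04422×(-1.35440)=-0.05989, 0.02381×(-1.62325)=-0.03865.
Sum = -0.83653, so H' = 0.837.

0.837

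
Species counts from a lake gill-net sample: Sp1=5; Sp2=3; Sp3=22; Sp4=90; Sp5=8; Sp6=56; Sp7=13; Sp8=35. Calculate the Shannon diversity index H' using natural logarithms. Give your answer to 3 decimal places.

1.636

Total N = 5+3+22+90+8+56+13+35 = 232, so the proportions are 0.02155, 0.01293, 0.09483, 0.38793, 0.03448, 0.24138, 0.05603, 0.15086 (working shown to 5 dp, full precision carried).
Each pᵢ ln pᵢ term: 0.02155×(-3.83730)=-0.08270, 0.01293×(-4.34813)=-0.05623, 0.09483×(-2.35569)=-0.22338, 0.38793×(-0.94693)=-0.36734, 0.03448×(-3.36730)=-0.11611, 0.24138×(-1.42139)=-0.34309, 0.05603×(-2.88179)=-0.16148, 0.15086×(-1.89139)=-0.28534.
Sum = -1.63568, so H' = 1.636.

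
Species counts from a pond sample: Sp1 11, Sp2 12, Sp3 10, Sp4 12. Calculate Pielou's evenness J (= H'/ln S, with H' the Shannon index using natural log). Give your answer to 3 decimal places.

Total N = 11+12+10+12 = 45, so the proportions are 0.24444, 0.26667, 0.22222, 0.26667 (working shown to 5 dp, full precision carried).
H' = −Σ pᵢ ln pᵢ = −((-0.34437) + (-0.35247) + (-0.33424) + (-0.35247)) = 1.38354.
With S = 4 species, ln S = 1.38629, so J = 1.38354/1.38629 = 0.99801, i.e. 0.998 to 3 decimal places.

0.998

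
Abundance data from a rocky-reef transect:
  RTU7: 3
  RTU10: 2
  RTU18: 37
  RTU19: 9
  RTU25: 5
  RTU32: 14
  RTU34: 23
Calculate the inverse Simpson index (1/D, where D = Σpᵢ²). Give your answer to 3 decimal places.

Total N = 3+2+37+9+5+14+23 = 93, so the proportions are 0.0322581, 0.0215054, 0.3978495, 0.0967742, 0.0537634, 0.1505376, 0.2473118 (working shown to 7 dp, full precision carried).
D = 0.0322581² + 0.0215054² + 0.3978495² + 0.0967742² + 0.0537634² + 0.1505376² + 0.2473118² = 0.0010406 + 0.0004625 + 0.1582842 + 0.0093652 + 0.0028905 + 0.0226616 + 0.0611631 = 0.2558677.
So 1/D = 3.90827, i.e. 3.908 to 3 decimal places.

3.908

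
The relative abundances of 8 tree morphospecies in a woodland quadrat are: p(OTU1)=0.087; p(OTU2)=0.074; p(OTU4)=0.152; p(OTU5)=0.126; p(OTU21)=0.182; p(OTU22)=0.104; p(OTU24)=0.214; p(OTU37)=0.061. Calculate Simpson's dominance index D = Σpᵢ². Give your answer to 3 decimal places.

D = 0.087² + 0.074² + 0.152² + 0.126² + 0.182² + 0.104² + 0.214² + 0.061² = 0.00757 + 0.00548 + 0.02310 + 0.01588 + 0.03312 + 0.01082 + 0.04580 + 0.00372 = 0.14548 (working shown to 5 dp, full precision carried).
To 3 decimal places, D = 0.145.

0.145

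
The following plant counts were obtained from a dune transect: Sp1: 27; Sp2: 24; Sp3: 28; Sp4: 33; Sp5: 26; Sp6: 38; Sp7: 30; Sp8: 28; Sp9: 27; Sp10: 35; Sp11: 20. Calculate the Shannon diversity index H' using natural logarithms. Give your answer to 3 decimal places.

Total N = 27+24+28+33+26+38+30+28+27+35+20 = 316, so the proportions are 0.08544, 0.07595, 0.08861, 0.10443, 0.08228, 0.12025, 0.09494, 0.08861, 0.08544, 0.11076, 0.06329 (working shown to 5 dp, full precision carried).
Each pᵢ ln pᵢ term: 0.08544×(-2.45991)=-0.21018, 0.07595×(-2.57769)=-0.19577, 0.08861×(-2.42354)=-0.21474, 0.10443×(-2.25923)=-0.23593, 0.08228×(-2.49765)=-0.20550, 0.12025×(-2.11816)=-0.25471, 0.09494×(-2.35454)=-0.22353, 0.08861×(-2.42354)=-0.21474, 0.08544×(-2.45991)=-0.21018, 0.11076×(-2.20039)=-0.24371, 0.06329×(-2.76001)=-0.17468.
Sum = -2.38371, so H' = 2.384.

2.384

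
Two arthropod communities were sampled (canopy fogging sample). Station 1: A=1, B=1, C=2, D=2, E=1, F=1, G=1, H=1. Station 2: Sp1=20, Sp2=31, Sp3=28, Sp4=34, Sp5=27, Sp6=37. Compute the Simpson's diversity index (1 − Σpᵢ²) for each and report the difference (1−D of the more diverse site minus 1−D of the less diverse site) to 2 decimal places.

Station 1: N=10, proportions 0.1, 0.1, 0.2, 0.2, 0.1, 0.1, 0.1, 0.1, giving 1−D = 0.8600 (working shown to 4 dp, full precision carried).
Station 2: N=177, proportions 0.113, 0.1751, 0.1582, 0.1921, 0.1525, 0.209, giving 1−D = 0.8277.
Difference = |0.8600 − 0.8277| = 0.0323, i.e. 0.03 to 2 decimal places.

0.03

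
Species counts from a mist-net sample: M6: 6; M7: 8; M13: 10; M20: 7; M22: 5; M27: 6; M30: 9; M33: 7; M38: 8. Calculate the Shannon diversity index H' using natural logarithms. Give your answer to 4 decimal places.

2.1766

Total N = 6+8+10+7+5+6+9+7+8 = 66, so the proportions are 0.090909, 0.121212, 0.151515, 0.106061, 0.075758, 0.090909, 0.136364, 0.106061, 0.121212 (working shown to 6 dp, full precision carried).
Each pᵢ ln pᵢ term: 0.090909×(-2.397895)=-0.217990, 0.121212×(-2.110213)=-0.255783, 0.151515×(-1.887070)=-0.285920, 0.106061×(-2.243745)=-0.237973, 0.075758×(-2.580217)=-0.195471, 0.090909×(-2.397895)=-0.217990, 0.136364×(-1.992430)=-0.271695, 0.106061×(-2.243745)=-0.237973, 0.121212×(-2.110213)=-0.255783.
Sum = -2.176579, so H' = 2.1766.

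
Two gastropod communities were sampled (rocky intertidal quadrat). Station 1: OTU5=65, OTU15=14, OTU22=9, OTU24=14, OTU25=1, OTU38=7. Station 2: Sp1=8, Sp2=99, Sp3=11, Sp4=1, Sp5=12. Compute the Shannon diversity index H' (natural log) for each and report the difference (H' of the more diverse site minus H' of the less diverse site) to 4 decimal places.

0.4118

Station 1: N=110, proportions 0.5909091, 0.1272727, 0.0818182, 0.1272727, 0.0090909, 0.0636364, giving H' = 1.2584334 (working shown to 7 dp, full precision carried).
Station 2: N=131, proportions 0.0610687, 0.7557252, 0.0839695, 0.0076336, 0.0916031, giving H' = 0.8465857.
Difference = |1.2584334 − 0.8465857| = 0.4118477, i.e. 0.4118 to 4 decimal places.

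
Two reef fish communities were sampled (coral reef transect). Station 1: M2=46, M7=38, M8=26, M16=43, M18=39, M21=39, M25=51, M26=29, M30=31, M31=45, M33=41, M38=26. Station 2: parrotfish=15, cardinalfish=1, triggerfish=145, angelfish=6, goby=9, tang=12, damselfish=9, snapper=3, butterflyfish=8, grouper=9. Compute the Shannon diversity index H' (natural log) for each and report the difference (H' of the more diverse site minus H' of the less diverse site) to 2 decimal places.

1.15

Station 1: N=454, proportions 0.1013, 0.0837, 0.0573, 0.0947, 0.0859, 0.0859, 0.1123, 0.0639, 0.0683, 0.0991, 0.0903, 0.0573, giving H' = 2.4629 (working shown to 4 dp, full precision carried).
Station 2: N=217, proportions 0.0691, 0.0046, 0.6682, 0.0276, 0.0415, 0.0553, 0.0415, 0.0138, 0.0369, 0.0415, giving H' = 1.3150.
Difference = |2.4629 − 1.3150| = 1.1479, i.e. 1.15 to 2 decimal places.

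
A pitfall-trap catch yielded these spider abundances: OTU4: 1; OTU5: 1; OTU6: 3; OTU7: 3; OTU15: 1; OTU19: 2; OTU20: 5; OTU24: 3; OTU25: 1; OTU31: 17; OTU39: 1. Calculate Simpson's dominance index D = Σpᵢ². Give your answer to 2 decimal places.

0.24

Total N = 1+1+3+3+1+2+5+3+1+17+1 = 38, so the proportions are 0.0263, 0.0263, 0.0789, 0.0789, 0.0263, 0.0526, 0.1316, 0.0789, 0.0263, 0.4474, 0.0263 (working shown to 4 dp, full precision carried).
D = 0.0263² + 0.0263² + 0.0789² + 0.0789² + 0.0263² + 0.0526² + 0.1316² + 0.0789² + 0.0263² + 0.4474² + 0.0263² = 0.0007 + 0.0007 + 0.0062 + 0.0062 + 0.0007 + 0.0028 + 0.0173 + 0.0062 + 0.0007 + 0.2001 + 0.0007 = 0.2424.
To 2 decimal places, D = 0.24.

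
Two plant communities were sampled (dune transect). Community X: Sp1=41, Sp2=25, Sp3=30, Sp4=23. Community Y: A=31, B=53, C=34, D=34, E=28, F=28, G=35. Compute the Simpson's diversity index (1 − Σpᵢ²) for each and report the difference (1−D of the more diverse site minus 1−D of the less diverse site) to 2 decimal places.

Community X: N=119, proportions 0.3445, 0.2101, 0.2521, 0.1933, giving 1−D = 0.7362 (working shown to 4 dp, full precision carried).
Community Y: N=243, proportions 0.1276, 0.2181, 0.1399, 0.1399, 0.1152, 0.1152, 0.144, giving 1−D = 0.8497.
Difference = |0.7362 − 0.8497| = 0.1135, i.e. 0.11 to 2 decimal places.

0.11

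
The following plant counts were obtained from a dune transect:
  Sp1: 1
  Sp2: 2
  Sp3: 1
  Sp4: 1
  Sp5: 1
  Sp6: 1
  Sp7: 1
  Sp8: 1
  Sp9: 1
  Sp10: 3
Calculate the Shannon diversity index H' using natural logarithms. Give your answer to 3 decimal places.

2.205

Total N = 1+2+1+1+1+1+1+1+1+3 = 13, so the proportions are 0.07692, 0.15385, 0.07692, 0.07692, 0.07692, 0.07692, 0.07692, 0.07692, 0.07692, 0.23077 (working shown to 5 dp, full precision carried).
Each pᵢ ln pᵢ term: 0.07692×(-2.56495)=-0.19730, 0.15385×(-1.87180)=-0.28797, 0.07692×(-2.56495)=-0.19730, 0.07692×(-2.56495)=-0.19730, 0.07692×(-2.56495)=-0.19730, 0.07692×(-2.56495)=-0.19730, 0.07692×(-2.56495)=-0.19730, 0.07692×(-2.56495)=-0.19730, 0.07692×(-2.56495)=-0.19730, 0.23077×(-1.46634)=-0.33839.
Sum = -2.20479, so H' = 2.205.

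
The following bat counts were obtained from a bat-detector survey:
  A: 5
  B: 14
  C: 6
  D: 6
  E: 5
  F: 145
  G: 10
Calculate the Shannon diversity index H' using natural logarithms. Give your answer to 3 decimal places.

0.963

Total N = 5+14+6+6+5+145+10 = 191, so the proportions are 0.02618, 0.0733, 0.03141, 0.03141, 0.02618, 0.75916, 0.05236 (working shown to 5 dp, full precision carried).
Each pᵢ ln pᵢ term: 0.02618×(-3.64284)=-0.09536, 0.0733×(-2.61322)=-0.19154, 0.03141×(-3.46051)=-0.10871, 0.03141×(-3.46051)=-0.10871, 0.02618×(-3.64284)=-0.09536, 0.75916×(-0.27554)=-0.20918, 0.05236×(-2.94969)=-0.15443.
Sum = -0.96330, so H' = 0.963.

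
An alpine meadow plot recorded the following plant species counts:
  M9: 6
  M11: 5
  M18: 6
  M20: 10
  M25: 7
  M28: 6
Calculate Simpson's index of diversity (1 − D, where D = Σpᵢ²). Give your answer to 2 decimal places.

Total N = 6+5+6+10+7+6 = 40, so the proportions are 0.15, 0.125, 0.15, 0.25, 0.175, 0.15 (working shown to 4 dp, full precision carried).
D = 0.15² + 0.125² + 0.15² + 0.25² + 0.175² + 0.15² = 0.0225 + 0.0156 + 0.0225 + 0.0625 + 0.0306 + 0.0225 = 0.1762.
So 1 − D = 0.8237, i.e. 0.82 to 2 decimal places.

0.82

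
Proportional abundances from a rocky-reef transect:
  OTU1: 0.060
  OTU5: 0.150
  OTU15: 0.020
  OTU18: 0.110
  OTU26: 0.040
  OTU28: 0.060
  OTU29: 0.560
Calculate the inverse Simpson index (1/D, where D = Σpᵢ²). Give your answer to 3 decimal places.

2.798

D = 0.06² + 0.15² + 0.02² + 0.11² + 0.04² + 0.06² + 0.56² = 0.003600 + 0.022500 + 0.000400 + 0.012100 + 0.001600 + 0.003600 + 0.313600 = 0.357400 (working shown to 6 dp, full precision carried).
So 1/D = 2.79799, i.e. 2.798 to 3 decimal places.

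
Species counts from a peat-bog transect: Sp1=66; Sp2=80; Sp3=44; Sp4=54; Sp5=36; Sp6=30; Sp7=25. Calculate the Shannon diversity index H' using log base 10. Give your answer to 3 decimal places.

0.813

Total N = 66+80+44+54+36+30+25 = 335, so the proportions are 0.19701, 0.23881, 0.13134, 0.16119, 0.10746, 0.08955, 0.07463 (working shown to 5 dp, full precision carried).
Each pᵢ log₁₀ pᵢ term: 0.19701×(-0.70550)=-0.13899, 0.23881×(-0.62195)=-0.14853, 0.13134×(-0.88159)=-0.11579, 0.16119×(-0.79265)=-0.12777, 0.10746×(-0.96874)=-0.10410, 0.08955×(-1.04792)=-0.09384, 0.07463×(-1.12710)=-0.08411.
Sum = -0.81314, so H' = 0.813.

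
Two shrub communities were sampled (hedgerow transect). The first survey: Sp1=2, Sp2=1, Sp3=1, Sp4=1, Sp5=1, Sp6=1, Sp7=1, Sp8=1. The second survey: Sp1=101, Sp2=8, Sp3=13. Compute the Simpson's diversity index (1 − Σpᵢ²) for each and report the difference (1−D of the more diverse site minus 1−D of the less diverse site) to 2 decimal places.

The first survey: N=9, proportions 0.2222, 0.1111, 0.1111, 0.1111, 0.1111, 0.1111, 0.1111, 0.1111, giving 1−D = 0.8642 (working shown to 4 dp, full precision carried).
The second survey: N=122, proportions 0.8279, 0.0656, 0.1066, giving 1−D = 0.2990.
Difference = |0.8642 − 0.2990| = 0.5652, i.e. 0.57 to 2 decimal places.

0.57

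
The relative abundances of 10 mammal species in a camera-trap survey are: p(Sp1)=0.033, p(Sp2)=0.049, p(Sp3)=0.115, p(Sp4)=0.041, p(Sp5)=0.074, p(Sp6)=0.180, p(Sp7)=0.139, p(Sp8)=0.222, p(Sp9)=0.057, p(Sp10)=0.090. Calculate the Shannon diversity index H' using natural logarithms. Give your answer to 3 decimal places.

Each pᵢ ln pᵢ term (working shown to 5 dp, full precision carried): 0.033×(-3.41125)=-0.11257, 0.049×(-3.01593)=-0.14778, 0.115×(-2.16282)=-0.24872, 0.041×(-3.19418)=-0.13096, 0.074×(-2.60369)=-0.19267, 0.18×(-1.71480)=-0.30866, 0.139×(-1.97328)=-0.27429, 0.222×(-1.50508)=-0.33413, 0.057×(-2.86470)=-0.16329, 0.09×(-2.40795)=-0.21672.
Sum = -2.12979, so H' = 2.130.

2.130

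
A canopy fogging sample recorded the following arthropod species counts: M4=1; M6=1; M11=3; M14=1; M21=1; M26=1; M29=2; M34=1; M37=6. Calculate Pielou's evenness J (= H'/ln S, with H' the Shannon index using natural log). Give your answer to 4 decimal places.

Total N = 1+1+3+1+1+1+2+1+6 = 17, so the proportions are 0.058824, 0.058824, 0.176471, 0.058824, 0.058824, 0.058824, 0.117647, 0.058824, 0.352941 (working shown to 6 dp, full precision carried).
H' = −Σ pᵢ ln pᵢ = −((-0.166660) + (-0.166660) + (-0.306106) + (-0.166660) + (-0.166660) + (-0.166660) + (-0.251772) + (-0.166660) + (-0.367572)) = 1.925408.
With S = 9 species, ln S = 2.197225, so J = 1.925408/2.197225 = 0.876291, i.e. 0.8763 to 4 decimal places.

0.8763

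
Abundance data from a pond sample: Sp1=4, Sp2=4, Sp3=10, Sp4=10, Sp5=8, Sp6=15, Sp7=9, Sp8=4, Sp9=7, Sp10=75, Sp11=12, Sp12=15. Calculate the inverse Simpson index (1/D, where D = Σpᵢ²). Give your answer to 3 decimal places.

Total N = 4+4+10+10+8+15+9+4+7+75+12+15 = 173, so the proportions are 0.0231214, 0.0231214, 0.0578035, 0.0578035, 0.0462428, 0.0867052, 0.0520231, 0.0231214, 0.0404624, 0.433526, 0.0693642, 0.0867052 (working shown to 7 dp, full precision carried).
D = 0.0231214² + 0.0231214² + 0.0578035² + 0.0578035² + 0.0462428² + 0.0867052² + 0.0520231² + 0.0231214² + 0.0404624² + 0.433526² + 0.0693642² + 0.0867052² = 0.0005346 + 0.0005346 + 0.0033412 + 0.0033412 + 0.0021384 + 0.0075178 + 0.0027064 + 0.0005346 + 0.0016372 + 0.1879448 + 0.0048114 + 0.0075178 = 0.2225601.
So 1/D = 4.49317, i.e. 4.493 to 3 decimal places.

4.493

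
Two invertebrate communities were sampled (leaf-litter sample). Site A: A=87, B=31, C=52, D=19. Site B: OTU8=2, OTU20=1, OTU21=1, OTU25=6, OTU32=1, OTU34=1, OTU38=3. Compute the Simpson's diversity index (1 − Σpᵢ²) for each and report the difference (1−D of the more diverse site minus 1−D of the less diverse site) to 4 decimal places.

Site A: N=189, proportions 0.460317, 0.164021, 0.275132, 0.100529, giving 1−D = 0.675401 (working shown to 6 dp, full precision carried).
Site B: N=15, proportions 0.133333, 0.066667, 0.066667, 0.4, 0.066667, 0.066667, 0.2, giving 1−D = 0.764444.
Difference = |0.675401 − 0.764444| = 0.089043, i.e. 0.0890 to 4 decimal places.

0.0890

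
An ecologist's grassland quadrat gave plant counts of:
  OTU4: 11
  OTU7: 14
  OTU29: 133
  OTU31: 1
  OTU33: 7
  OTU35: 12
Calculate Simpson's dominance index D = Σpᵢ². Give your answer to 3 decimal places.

Total N = 11+14+133+1+7+12 = 178, so the proportions are 0.0618, 0.07865, 0.74719, 0.00562, 0.03933, 0.06742 (working shown to 5 dp, full precision carried).
D = 0.0618² + 0.07865² + 0.74719² + 0.00562² + 0.03933² + 0.06742² = 0.00382 + 0.00619 + 0.55829 + 0.00003 + 0.00155 + 0.00454 = 0.57442.
To 3 decimal places, D = 0.574.

0.574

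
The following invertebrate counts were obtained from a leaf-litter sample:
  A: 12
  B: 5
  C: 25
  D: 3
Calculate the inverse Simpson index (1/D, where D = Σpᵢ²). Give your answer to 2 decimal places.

2.52

Total N = 12+5+25+3 = 45, so the proportions are 0.26667, 0.11111, 0.55556, 0.06667 (working shown to 5 dp, full precision carried).
D = 0.26667² + 0.11111² + 0.55556² + 0.06667² = 0.07111 + 0.01235 + 0.30864 + 0.00444 = 0.39654.
So 1/D = 2.5218, i.e. 2.52 to 2 decimal places.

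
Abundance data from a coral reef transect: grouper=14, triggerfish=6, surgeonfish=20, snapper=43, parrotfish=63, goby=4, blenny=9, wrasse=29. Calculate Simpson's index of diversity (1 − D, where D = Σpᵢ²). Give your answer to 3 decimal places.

0.791

Total N = 14+6+20+43+63+4+9+29 = 188, so the proportions are 0.07447, 0.03191, 0.10638, 0.22872, 0.33511, 0.02128, 0.04787, 0.15426 (working shown to 5 dp, full precision carried).
D = 0.07447² + 0.03191² + 0.10638² + 0.22872² + 0.33511² + 0.02128² + 0.04787² + 0.15426² = 0.00555 + 0.00102 + 0.01132 + 0.05231 + 0.11230 + 0.00045 + 0.00229 + 0.02379 = 0.20903.
So 1 − D = 0.79097, i.e. 0.791 to 3 decimal places.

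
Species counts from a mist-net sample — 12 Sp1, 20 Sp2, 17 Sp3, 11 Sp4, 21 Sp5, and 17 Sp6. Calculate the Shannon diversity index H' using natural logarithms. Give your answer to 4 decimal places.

1.7648

Total N = 12+20+17+11+21+17 = 98, so the proportions are 0.122449, 0.204082, 0.173469, 0.112245, 0.214286, 0.173469 (working shown to 6 dp, full precision carried).
Each pᵢ ln pᵢ term: 0.122449×(-2.100061)=-0.257150, 0.204082×(-1.589235)=-0.324334, 0.173469×(-1.751754)=-0.303876, 0.112245×(-2.187072)=-0.245488, 0.214286×(-1.540445)=-0.330095, 0.173469×(-1.751754)=-0.303876.
Sum = -1.764819, so H' = 1.7648.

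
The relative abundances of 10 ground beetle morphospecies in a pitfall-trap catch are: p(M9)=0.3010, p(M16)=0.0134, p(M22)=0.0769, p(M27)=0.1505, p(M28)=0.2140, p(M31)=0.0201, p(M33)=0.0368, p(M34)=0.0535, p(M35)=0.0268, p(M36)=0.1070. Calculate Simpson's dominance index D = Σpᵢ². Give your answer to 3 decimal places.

D = 0.301² + 0.0134² + 0.0769² + 0.1505² + 0.214² + 0.0201² + 0.0368² + 0.0535² + 0.0268² + 0.107² = 0.09060 + 0.00018 + 0.00591 + 0.02265 + 0.04580 + 0.00040 + 0.00135 + 0.00286 + 0.00072 + 0.01145 = 0.18193 (working shown to 5 dp, full precision carried).
To 3 decimal places, D = 0.182.

0.182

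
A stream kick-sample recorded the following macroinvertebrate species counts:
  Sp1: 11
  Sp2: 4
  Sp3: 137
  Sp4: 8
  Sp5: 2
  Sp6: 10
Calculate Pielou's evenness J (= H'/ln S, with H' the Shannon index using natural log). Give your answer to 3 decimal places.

Total N = 11+4+137+8+2+10 = 172, so the proportions are 0.06395, 0.02326, 0.79651, 0.04651, 0.01163, 0.05814 (working shown to 5 dp, full precision carried).
H' = −Σ pᵢ ln pᵢ = −((-0.17585) + (-0.08747) + (-0.18122) + (-0.14270) + (-0.05179) + (-0.16540)) = 0.80443.
With S = 6 species, ln S = 1.79176, so J = 0.80443/1.79176 = 0.44896, i.e. 0.449 to 3 decimal places.

0.449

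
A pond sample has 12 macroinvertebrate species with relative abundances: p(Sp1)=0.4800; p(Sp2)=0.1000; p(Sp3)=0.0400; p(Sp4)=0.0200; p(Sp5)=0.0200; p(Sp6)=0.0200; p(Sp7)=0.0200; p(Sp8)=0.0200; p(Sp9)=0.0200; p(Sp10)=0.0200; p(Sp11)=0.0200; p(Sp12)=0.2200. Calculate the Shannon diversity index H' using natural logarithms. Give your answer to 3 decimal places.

1.670

Each pᵢ ln pᵢ term (working shown to 5 dp, full precision carried): 0.48×(-0.73397)=-0.35231, 0.1×(-2.30259)=-0.23026, 0.04×(-3.21888)=-0.12876, 0.02×(-3.91202)=-0.07824, 0.02×(-3.91202)=-0.07824, 0.02×(-3.91202)=-0.07824, 0.02×(-3.91202)=-0.07824, 0.02×(-3.91202)=-0.07824, 0.02×(-3.91202)=-0.07824, 0.02×(-3.91202)=-0.07824, 0.02×(-3.91202)=-0.07824, 0.22×(-1.51413)=-0.33311.
Sum = -1.67035, so H' = 1.670.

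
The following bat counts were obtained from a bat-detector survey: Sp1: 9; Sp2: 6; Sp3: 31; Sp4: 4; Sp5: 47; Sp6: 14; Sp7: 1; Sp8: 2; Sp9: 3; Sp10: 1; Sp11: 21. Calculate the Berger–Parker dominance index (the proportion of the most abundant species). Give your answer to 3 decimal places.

Total N = 9+6+31+4+47+14+1+2+3+1+21 = 139, so the proportions are 0.06475, 0.04317, 0.22302, 0.02878, 0.33813, 0.10072, 0.00719, 0.01439, 0.02158, 0.00719, 0.15108 (working shown to 5 dp, full precision carried).
The largest proportion is 0.33813, i.e. d = 0.338 to 3 decimal places.

0.338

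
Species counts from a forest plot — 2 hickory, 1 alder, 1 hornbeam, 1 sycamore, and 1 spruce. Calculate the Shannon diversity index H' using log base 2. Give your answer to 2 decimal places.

Total N = 2+1+1+1+1 = 6, so the proportions are 0.3333, 0.1667, 0.1667, 0.1667, 0.1667 (working shown to 4 dp, full precision carried).
Each pᵢ log₂ pᵢ term: 0.3333×(-1.5850)=-0.5283, 0.1667×(-2.5850)=-0.4308, 0.1667×(-2.5850)=-0.4308, 0.1667×(-2.5850)=-0.4308, 0.1667×(-2.5850)=-0.4308.
Sum = -2.2516, so H' = 2.25.

2.25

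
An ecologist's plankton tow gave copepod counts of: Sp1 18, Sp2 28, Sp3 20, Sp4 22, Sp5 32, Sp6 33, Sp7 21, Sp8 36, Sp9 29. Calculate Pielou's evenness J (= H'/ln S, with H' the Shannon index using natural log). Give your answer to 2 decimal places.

Total N = 18+28+20+22+32+33+21+36+29 = 239, so the proportions are 0.0753, 0.1172, 0.0837, 0.0921, 0.1339, 0.1381, 0.0879, 0.1506, 0.1213 (working shown to 4 dp, full precision carried).
H' = −Σ pᵢ ln pᵢ = −((-0.1948) + (-0.2512) + (-0.2076) + (-0.2196) + (-0.2692) + (-0.2734) + (-0.2137) + (-0.2851) + (-0.2559)) = 2.1705.
With S = 9 species, ln S = 2.1972, so J = 2.1705/2.1972 = 0.9878, i.e. 0.99 to 2 decimal places.

0.99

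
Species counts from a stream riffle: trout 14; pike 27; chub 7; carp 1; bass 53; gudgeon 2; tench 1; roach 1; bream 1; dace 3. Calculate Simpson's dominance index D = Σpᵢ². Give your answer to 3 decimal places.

0.314

Total N = 14+27+7+1+53+2+1+1+1+3 = 110, so the proportions are 0.12727, 0.24545, 0.06364, 0.00909, 0.48182, 0.01818, 0.00909, 0.00909, 0.00909, 0.02727 (working shown to 5 dp, full precision carried).
D = 0.12727² + 0.24545² + 0.06364² + 0.00909² + 0.48182² + 0.01818² + 0.00909² + 0.00909² + 0.00909² + 0.02727² = 0.01620 + 0.06025 + 0.00405 + 0.00008 + 0.23215 + 0.00033 + 0.00008 + 0.00008 + 0.00008 + 0.00074 = 0.31405.
To 3 decimal places, D = 0.314.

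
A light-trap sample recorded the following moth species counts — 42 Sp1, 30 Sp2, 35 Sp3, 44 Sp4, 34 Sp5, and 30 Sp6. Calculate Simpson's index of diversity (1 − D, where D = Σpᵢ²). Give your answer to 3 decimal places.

Total N = 42+30+35+44+34+30 = 215, so the proportions are 0.19535, 0.13953, 0.16279, 0.20465, 0.15814, 0.13953 (working shown to 5 dp, full precision carried).
D = 0.19535² + 0.13953² + 0.16279² + 0.20465² + 0.15814² + 0.13953² = 0.03816 + 0.01947 + 0.02650 + 0.04188 + 0.02501 + 0.01947 = 0.17049.
So 1 − D = 0.82951, i.e. 0.830 to 3 decimal places.

0.830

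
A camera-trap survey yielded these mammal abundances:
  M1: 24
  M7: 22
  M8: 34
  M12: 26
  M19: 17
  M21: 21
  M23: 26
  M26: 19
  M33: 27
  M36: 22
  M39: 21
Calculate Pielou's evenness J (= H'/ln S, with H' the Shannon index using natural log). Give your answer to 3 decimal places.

Total N = 24+22+34+26+17+21+26+19+27+22+21 = 259, so the proportions are 0.09266, 0.08494, 0.13127, 0.10039, 0.06564, 0.08108, 0.10039, 0.07336, 0.10425, 0.08494, 0.08108 (working shown to 5 dp, full precision carried).
H' = −Σ pᵢ ln pᵢ = −((-0.22043) + (-0.20945) + (-0.26655) + (-0.23076) + (-0.17877) + (-0.20370) + (-0.23076) + (-0.19164) + (-0.23570) + (-0.20945) + (-0.20370)) = 2.38091.
With S = 11 species, ln S = 2.39790, so J = 2.38091/2.39790 = 0.99292, i.e. 0.993 to 3 decimal places.

0.993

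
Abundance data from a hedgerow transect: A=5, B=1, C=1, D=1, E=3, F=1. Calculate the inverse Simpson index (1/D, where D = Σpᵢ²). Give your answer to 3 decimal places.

3.789

Total N = 5+1+1+1+3+1 = 12, so the proportions are 0.4166667, 0.0833333, 0.0833333, 0.0833333, 0.25, 0.0833333 (working shown to 7 dp, full precision carried).
D = 0.4166667² + 0.0833333² + 0.0833333² + 0.0833333² + 0.25² + 0.0833333² = 0.1736111 + 0.0069444 + 0.0069444 + 0.0069444 + 0.0625000 + 0.0069444 = 0.2638889.
So 1/D = 3.78947, i.e. 3.789 to 3 decimal places.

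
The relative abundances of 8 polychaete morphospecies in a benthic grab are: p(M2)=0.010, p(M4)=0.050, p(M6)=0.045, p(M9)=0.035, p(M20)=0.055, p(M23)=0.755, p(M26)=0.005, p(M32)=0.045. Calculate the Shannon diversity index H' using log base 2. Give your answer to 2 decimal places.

Each pᵢ log₂ pᵢ term (working shown to 4 dp, full precision carried): 0.01×(-6.6439)=-0.0664, 0.05×(-4.3219)=-0.2161, 0.045×(-4.4739)=-0.2013, 0.035×(-4.8365)=-0.1693, 0.055×(-4.1844)=-0.2301, 0.755×(-0.4055)=-0.3061, 0.005×(-7.6439)=-0.0382, 0.045×(-4.4739)=-0.2013.
Sum = -1.4289, so H' = 1.43.

1.43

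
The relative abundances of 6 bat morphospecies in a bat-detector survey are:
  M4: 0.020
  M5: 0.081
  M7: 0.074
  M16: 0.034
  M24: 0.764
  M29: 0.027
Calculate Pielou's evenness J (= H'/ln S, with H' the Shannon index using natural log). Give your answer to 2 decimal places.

0.50

H' = −Σ pᵢ ln pᵢ = −((-0.0782) + (-0.2036) + (-0.1927) + (-0.1150) + (-0.2057) + (-0.0975)) = 0.8926 (working shown to 4 dp, full precision carried).
With S = 6 species, ln S = 1.7918, so J = 0.8926/1.7918 = 0.4982, i.e. 0.50 to 2 decimal places.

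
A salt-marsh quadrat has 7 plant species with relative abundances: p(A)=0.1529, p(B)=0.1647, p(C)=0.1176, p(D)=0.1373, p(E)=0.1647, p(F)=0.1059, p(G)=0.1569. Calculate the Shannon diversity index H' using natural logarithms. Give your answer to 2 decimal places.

Each pᵢ ln pᵢ term (working shown to 4 dp, full precision carried): 0.1529×(-1.8780)=-0.2871, 0.1647×(-1.8036)=-0.2971, 0.1176×(-2.1405)=-0.2517, 0.1373×(-1.9856)=-0.2726, 0.1647×(-1.8036)=-0.2971, 0.1059×(-2.2453)=-0.2378, 0.1569×(-1.8521)=-0.2906.
Sum = -1.9340, so H' = 1.93.

1.93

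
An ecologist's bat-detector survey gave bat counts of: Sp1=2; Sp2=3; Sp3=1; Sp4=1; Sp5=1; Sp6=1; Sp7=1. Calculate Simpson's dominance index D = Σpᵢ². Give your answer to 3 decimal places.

0.180

Total N = 2+3+1+1+1+1+1 = 10, so the proportions are 0.2, 0.3, 0.1, 0.1, 0.1, 0.1, 0.1 (working shown to 5 dp, full precision carried).
D = 0.2² + 0.3² + 0.1² + 0.1² + 0.1² + 0.1² + 0.1² = 0.04000 + 0.09000 + 0.01000 + 0.01000 + 0.01000 + 0.01000 + 0.01000 = 0.18000.
To 3 decimal places, D = 0.180.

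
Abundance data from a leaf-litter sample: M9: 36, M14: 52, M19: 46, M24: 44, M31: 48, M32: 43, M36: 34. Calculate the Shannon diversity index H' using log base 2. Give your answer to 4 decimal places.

2.7936

Total N = 36+52+46+44+48+43+34 = 303, so the proportions are 0.118812, 0.171617, 0.151815, 0.145215, 0.158416, 0.141914, 0.112211 (working shown to 6 dp, full precision carried).
Each pᵢ log₂ pᵢ term: 0.118812×(-3.073249)=-0.365138, 0.171617×(-2.542734)=-0.436377, 0.151815×(-2.719612)=-0.412878, 0.145215×(-2.783742)=-0.404240, 0.158416×(-2.658211)=-0.421103, 0.141914×(-2.816909)=-0.399759, 0.112211×(-3.155711)=-0.354106.
Sum = -2.793602, so H' = 2.7936.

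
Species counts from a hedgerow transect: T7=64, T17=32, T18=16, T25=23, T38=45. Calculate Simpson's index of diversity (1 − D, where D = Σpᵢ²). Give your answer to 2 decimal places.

0.76

Total N = 64+32+16+23+45 = 180, so the proportions are 0.3556, 0.1778, 0.0889, 0.1278, 0.25 (working shown to 4 dp, full precision carried).
D = 0.3556² + 0.1778² + 0.0889² + 0.1278² + 0.25² = 0.1264 + 0.0316 + 0.0079 + 0.0163 + 0.0625 = 0.2448.
So 1 − D = 0.7552, i.e. 0.76 to 2 decimal places.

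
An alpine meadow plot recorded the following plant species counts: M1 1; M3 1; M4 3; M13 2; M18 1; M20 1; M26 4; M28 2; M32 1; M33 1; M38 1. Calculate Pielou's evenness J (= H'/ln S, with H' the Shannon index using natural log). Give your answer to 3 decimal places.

0.936

Total N = 1+1+3+2+1+1+4+2+1+1+1 = 18, so the proportions are 0.05556, 0.05556, 0.16667, 0.11111, 0.05556, 0.05556, 0.22222, 0.11111, 0.05556, 0.05556, 0.05556 (working shown to 5 dp, full precision carried).
H' = −Σ pᵢ ln pᵢ = −((-0.16058) + (-0.16058) + (-0.29863) + (-0.24414) + (-0.16058) + (-0.16058) + (-0.33424) + (-0.24414) + (-0.16058) + (-0.16058) + (-0.16058)) = 2.24517.
With S = 11 species, ln S = 2.39790, so J = 2.24517/2.39790 = 0.93631, i.e. 0.936 to 3 decimal places.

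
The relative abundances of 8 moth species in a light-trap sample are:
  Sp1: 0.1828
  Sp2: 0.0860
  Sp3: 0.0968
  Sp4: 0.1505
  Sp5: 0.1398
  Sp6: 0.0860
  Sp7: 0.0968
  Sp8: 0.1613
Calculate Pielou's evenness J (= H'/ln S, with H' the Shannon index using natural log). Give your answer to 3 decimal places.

0.981

H' = −Σ pᵢ ln pᵢ = −((-0.31064) + (-0.21099) + (-0.22604) + (-0.28502) + (-0.27506) + (-0.21099) + (-0.22604) + (-0.29429)) = 2.03907 (working shown to 5 dp, full precision carried).
With S = 8 species, ln S = 2.07944, so J = 2.03907/2.07944 = 0.98059, i.e. 0.981 to 3 decimal places.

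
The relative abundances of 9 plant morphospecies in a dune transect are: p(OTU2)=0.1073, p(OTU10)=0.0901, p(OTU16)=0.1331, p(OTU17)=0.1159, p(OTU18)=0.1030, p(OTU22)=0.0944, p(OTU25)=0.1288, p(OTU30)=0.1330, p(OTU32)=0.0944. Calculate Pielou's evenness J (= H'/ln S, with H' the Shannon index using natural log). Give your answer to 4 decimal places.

H' = −Σ pᵢ ln pᵢ = −((-0.2395072) + (-0.2168558) + (-0.2684167) + (-0.2497677) + (-0.2341217) + (-0.2228042) + (-0.2639749) + (-0.2683150) + (-0.2228042)) = 2.1865675 (working shown to 7 dp, full precision carried).
With S = 9 species, ln S = 2.1972246, so J = 2.1865675/2.1972246 = 0.9951498, i.e. 0.9951 to 4 decimal places.

0.9951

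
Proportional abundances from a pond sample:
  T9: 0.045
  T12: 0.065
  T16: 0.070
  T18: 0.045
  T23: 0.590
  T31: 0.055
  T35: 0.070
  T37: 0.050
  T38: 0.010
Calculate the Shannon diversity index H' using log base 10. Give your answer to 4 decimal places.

Each pᵢ log₁₀ pᵢ term (working shown to 6 dp, full precision carried): 0.045×(-1.346787)=-0.060605, 0.065×(-1.187087)=-0.077161, 0.07×(-1.154902)=-0.080843, 0.045×(-1.346787)=-0.060605, 0.59×(-0.229148)=-0.135197, 0.055×(-1.259637)=-0.069280, 0.07×(-1.154902)=-0.080843, 0.05×(-1.301030)=-0.065051, 0.01×(-2.000000)=-0.020000.
Sum = -0.649587, so H' = 0.6496.

0.6496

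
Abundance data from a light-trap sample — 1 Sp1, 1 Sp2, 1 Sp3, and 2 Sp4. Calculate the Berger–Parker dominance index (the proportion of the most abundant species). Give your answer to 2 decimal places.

0.40

Total N = 1+1+1+2 = 5, so the proportions are 0.2, 0.2, 0.2, 0.4 (working shown to 4 dp, full precision carried).
The largest proportion is 0.4, i.e. d = 0.40 to 2 decimal places.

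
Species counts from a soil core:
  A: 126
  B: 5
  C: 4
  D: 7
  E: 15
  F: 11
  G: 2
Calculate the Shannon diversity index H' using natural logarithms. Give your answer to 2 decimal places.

Total N = 126+5+4+7+15+11+2 = 170, so the proportions are 0.7412, 0.0294, 0.0235, 0.0412, 0.0882, 0.0647, 0.0118 (working shown to 4 dp, full precision carried).
Each pᵢ ln pᵢ term: 0.7412×(-0.2995)=-0.2220, 0.0294×(-3.5264)=-0.1037, 0.0235×(-3.7495)=-0.0882, 0.0412×(-3.1899)=-0.1313, 0.0882×(-2.4277)=-0.2142, 0.0647×(-2.7379)=-0.1772, 0.0118×(-4.4427)=-0.0523.
Sum = -0.9889, so H' = 0.99.

0.99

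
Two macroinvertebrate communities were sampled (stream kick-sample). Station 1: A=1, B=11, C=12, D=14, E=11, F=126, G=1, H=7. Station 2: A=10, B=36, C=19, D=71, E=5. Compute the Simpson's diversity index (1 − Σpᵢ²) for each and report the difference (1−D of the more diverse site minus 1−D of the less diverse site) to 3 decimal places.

Station 1: N=183, proportions 0.00546, 0.06011, 0.06557, 0.0765, 0.06011, 0.68852, 0.00546, 0.03825, giving 1−D = 0.50703 (working shown to 5 dp, full precision carried).
Station 2: N=141, proportions 0.07092, 0.25532, 0.13475, 0.50355, 0.03546, giving 1−D = 0.65681.
Difference = |0.50703 − 0.65681| = 0.14978, i.e. 0.150 to 3 decimal places.

0.150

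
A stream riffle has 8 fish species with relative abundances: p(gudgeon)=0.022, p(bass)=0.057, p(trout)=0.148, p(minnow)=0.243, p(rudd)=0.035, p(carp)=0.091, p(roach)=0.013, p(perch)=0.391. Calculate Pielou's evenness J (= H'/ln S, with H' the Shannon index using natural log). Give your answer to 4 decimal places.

H' = −Σ pᵢ ln pᵢ = −((-0.083968) + (-0.163288) + (-0.282760) + (-0.343771) + (-0.117334) + (-0.218118) + (-0.056456) + (-0.367168)) = 1.632863 (working shown to 6 dp, full precision carried).
With S = 8 species, ln S = 2.079442, so J = 1.632863/2.079442 = 0.785241, i.e. 0.7852 to 4 decimal places.

0.7852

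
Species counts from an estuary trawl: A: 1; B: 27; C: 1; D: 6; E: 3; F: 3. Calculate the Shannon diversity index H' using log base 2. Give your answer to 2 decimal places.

1.62

Total N = 1+27+1+6+3+3 = 41, so the proportions are 0.0244, 0.6585, 0.0244, 0.1463, 0.0732, 0.0732 (working shown to 4 dp, full precision carried).
Each pᵢ log₂ pᵢ term: 0.0244×(-5.3576)=-0.1307, 0.6585×(-0.6027)=-0.3969, 0.0244×(-5.3576)=-0.1307, 0.1463×(-2.7726)=-0.4057, 0.0732×(-3.7726)=-0.2760, 0.0732×(-3.7726)=-0.2760.
Sum = -1.6161, so H' = 1.62.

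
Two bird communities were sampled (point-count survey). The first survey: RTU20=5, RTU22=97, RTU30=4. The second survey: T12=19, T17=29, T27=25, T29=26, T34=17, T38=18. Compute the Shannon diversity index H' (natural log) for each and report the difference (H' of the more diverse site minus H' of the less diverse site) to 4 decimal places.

1.4223

The first survey: N=106, proportions 0.04717, 0.915094, 0.037736, giving H' = 0.348917 (working shown to 6 dp, full precision carried).
The second survey: N=134, proportions 0.141791, 0.216418, 0.186567, 0.19403, 0.126866, 0.134328, giving H' = 1.771201.
Difference = |0.348917 − 1.771201| = 1.422284, i.e. 1.4223 to 4 decimal places.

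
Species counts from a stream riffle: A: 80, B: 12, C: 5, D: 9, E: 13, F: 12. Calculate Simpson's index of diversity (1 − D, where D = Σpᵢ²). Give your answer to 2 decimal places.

Total N = 80+12+5+9+13+12 = 131, so the proportions are 0.6107, 0.0916, 0.0382, 0.0687, 0.0992, 0.0916 (working shown to 4 dp, full precision carried).
D = 0.6107² + 0.0916² + 0.0382² + 0.0687² + 0.0992² + 0.0916² = 0.3729 + 0.0084 + 0.0015 + 0.0047 + 0.0098 + 0.0084 = 0.4057.
So 1 − D = 0.5943, i.e. 0.59 to 2 decimal places.

0.59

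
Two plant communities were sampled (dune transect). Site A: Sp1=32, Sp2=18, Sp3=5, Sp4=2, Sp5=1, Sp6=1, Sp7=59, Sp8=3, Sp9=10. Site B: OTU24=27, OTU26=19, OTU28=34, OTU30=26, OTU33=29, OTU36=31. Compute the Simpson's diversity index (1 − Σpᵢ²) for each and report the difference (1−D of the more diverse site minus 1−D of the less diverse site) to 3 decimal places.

Site A: N=131, proportions 0.24427, 0.1374, 0.03817, 0.01527, 0.00763, 0.00763, 0.45038, 0.0229, 0.07634, giving 1−D = 0.71045 (working shown to 5 dp, full precision carried).
Site B: N=166, proportions 0.16265, 0.11446, 0.20482, 0.15663, 0.1747, 0.18675, giving 1−D = 0.82857.
Difference = |0.71045 − 0.82857| = 0.11812, i.e. 0.118 to 3 decimal places.

0.118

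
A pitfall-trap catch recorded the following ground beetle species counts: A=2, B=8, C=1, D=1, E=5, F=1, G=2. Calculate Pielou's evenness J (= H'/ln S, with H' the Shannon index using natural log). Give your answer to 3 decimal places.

Total N = 2+8+1+1+5+1+2 = 20, so the proportions are 0.1, 0.4, 0.05, 0.05, 0.25, 0.05, 0.1 (working shown to 5 dp, full precision carried).
H' = −Σ pᵢ ln pᵢ = −((-0.23026) + (-0.36652) + (-0.14979) + (-0.14979) + (-0.34657) + (-0.14979) + (-0.23026)) = 1.62297.
With S = 7 species, ln S = 1.94591, so J = 1.62297/1.94591 = 0.83404, i.e. 0.834 to 3 decimal places.

0.834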